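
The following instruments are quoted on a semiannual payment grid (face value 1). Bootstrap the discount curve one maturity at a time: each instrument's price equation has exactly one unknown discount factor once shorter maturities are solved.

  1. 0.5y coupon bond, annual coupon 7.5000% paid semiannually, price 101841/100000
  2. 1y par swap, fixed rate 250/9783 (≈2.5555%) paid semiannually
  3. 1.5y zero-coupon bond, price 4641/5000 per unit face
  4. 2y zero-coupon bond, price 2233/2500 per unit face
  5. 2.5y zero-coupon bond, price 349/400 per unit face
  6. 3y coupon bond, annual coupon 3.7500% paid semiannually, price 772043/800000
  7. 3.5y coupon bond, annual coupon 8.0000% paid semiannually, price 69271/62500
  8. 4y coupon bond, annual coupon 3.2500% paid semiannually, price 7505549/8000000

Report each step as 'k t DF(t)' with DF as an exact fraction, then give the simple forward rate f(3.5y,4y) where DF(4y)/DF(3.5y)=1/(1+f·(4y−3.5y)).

1 1/2 1227/1250
2 1 39/40
3 3/2 4641/5000
4 2 2233/2500
5 5/2 349/400
6 3 8617/10000
7 7/2 8537/10000
8 4 4107/5000
f(3.5y,4y) = ((8537/10000)/(4107/5000) − 1)/(1/2) = 323/4107 ≈ 7.8646%

step 1 [0.5y] bond c/2=3/80: DF=(101841/100000 − 3/80·(0))/(1+3/80) = 1227/1250 ≈ 0.981600
step 2 [1y] swap r/2=125/9783: DF=(1 − 125/9783·(0.981600))/(1+125/9783) = 39/40 ≈ 0.975000
step 3 [1.5y] zero: DF = P = 4641/5000 ≈ 0.928200
step 4 [2y] zero: DF = P = 2233/2500 ≈ 0.893200
step 5 [2.5y] zero: DF = P = 349/400 ≈ 0.872500
step 6 [3y] bond c/2=3/160: DF=(772043/800000 − 3/160·(0.981600+0.975000+0.928200+0.893200+0.872500))/(1+3/160) = 8617/10000 ≈ 0.861700
step 7 [3.5y] bond c/2=1/25: DF=(69271/62500 − 1/25·(0.981600+0.975000+0.928200+0.893200+0.872500+0.861700))/(1+1/25) = 8537/10000 ≈ 0.853700
step 8 [4y] bond c/2=13/800: DF=(7505549/8000000 − 13/800·(0.981600+0.975000+0.928200+0.893200+0.872500+0.861700+0.853700))/(1+13/800) = 4107/5000 ≈ 0.821400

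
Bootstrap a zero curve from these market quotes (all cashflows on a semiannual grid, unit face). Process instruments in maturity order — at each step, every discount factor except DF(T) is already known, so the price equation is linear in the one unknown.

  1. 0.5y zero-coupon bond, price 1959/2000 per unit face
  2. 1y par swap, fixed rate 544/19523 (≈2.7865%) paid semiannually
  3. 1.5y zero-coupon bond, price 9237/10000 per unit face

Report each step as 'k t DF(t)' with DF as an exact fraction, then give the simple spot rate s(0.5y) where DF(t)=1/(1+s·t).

step 1 [0.5y] zero: DF = P = 1959/2000 ≈ 0.979500
step 2 [1y] swap r/2=272/19523: DF=(1 − 272/19523·(0.979500))/(1+272/19523) = 608/625 ≈ 0.972800
step 3 [1.5y] zero: DF = P = 9237/10000 ≈ 0.923700

1 1/2 1959/2000
2 1 608/625
3 3/2 9237/10000
s(0.5y) = (1/(1959/2000) − 1)/(1/2) = 82/1959 ≈ 4.1858%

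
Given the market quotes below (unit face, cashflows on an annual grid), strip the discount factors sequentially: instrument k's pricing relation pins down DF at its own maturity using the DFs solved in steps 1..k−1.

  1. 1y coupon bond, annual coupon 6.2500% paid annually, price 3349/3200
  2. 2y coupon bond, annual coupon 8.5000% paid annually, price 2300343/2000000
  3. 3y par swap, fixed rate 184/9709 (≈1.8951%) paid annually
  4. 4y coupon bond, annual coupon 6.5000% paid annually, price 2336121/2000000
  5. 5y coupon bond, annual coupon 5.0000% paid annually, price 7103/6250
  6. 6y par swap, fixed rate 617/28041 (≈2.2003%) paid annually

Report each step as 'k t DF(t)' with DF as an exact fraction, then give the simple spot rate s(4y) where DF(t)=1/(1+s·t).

step 1 [1y] bond c/1=1/16: DF=(3349/3200 − 1/16·(0))/(1+1/16) = 197/200 ≈ 0.985000
step 2 [2y] bond c/1=17/200: DF=(2300343/2000000 − 17/200·(0.985000))/(1+17/200) = 9829/10000 ≈ 0.982900
step 3 [3y] swap r/1=184/9709: DF=(1 − 184/9709·(0.985000+0.982900))/(1+184/9709) = 1181/1250 ≈ 0.944800
step 4 [4y] bond c/1=13/200: DF=(2336121/2000000 − 13/200·(0.985000+0.982900+0.944800))/(1+13/200) = 919/1000 ≈ 0.919000
step 5 [5y] bond c/1=1/20: DF=(7103/6250 − 1/20·(0.985000+0.982900+0.944800+0.919000))/(1+1/20) = 8999/10000 ≈ 0.899900
step 6 [6y] swap r/1=617/28041: DF=(1 − 617/28041·(0.985000+0.982900+0.944800+0.919000+0.899900))/(1+617/28041) = 4383/5000 ≈ 0.876600

1 1 197/200
2 2 9829/10000
3 3 1181/1250
4 4 919/1000
5 5 8999/10000
6 6 4383/5000
s(4y) = (1/(919/1000) − 1)/(4) = 81/3676 ≈ 2.2035%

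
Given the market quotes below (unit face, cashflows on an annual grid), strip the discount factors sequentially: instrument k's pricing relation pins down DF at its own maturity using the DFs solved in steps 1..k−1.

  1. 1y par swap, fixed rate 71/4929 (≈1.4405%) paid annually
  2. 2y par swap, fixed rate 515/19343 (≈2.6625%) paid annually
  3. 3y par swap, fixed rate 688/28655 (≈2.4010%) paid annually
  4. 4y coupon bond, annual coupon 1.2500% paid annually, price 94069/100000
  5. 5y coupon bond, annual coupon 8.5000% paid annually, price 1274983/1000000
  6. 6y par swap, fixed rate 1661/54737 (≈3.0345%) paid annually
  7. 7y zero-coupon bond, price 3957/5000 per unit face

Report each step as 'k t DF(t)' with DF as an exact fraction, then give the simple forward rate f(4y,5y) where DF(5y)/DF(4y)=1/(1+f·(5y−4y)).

step 1 [1y] swap r/1=71/4929: DF=(1 − 71/4929·(0))/(1+71/4929) = 4929/5000 ≈ 0.985800
step 2 [2y] swap r/1=515/19343: DF=(1 − 515/19343·(0.985800))/(1+515/19343) = 1897/2000 ≈ 0.948500
step 3 [3y] swap r/1=688/28655: DF=(1 − 688/28655·(0.985800+0.948500))/(1+688/28655) = 582/625 ≈ 0.931200
step 4 [4y] bond c/1=1/80: DF=(94069/100000 − 1/80·(0.985800+0.948500+0.931200))/(1+1/80) = 8937/10000 ≈ 0.893700
step 5 [5y] bond c/1=17/200: DF=(1274983/1000000 − 17/200·(0.985800+0.948500+0.931200+0.893700))/(1+17/200) = 4403/5000 ≈ 0.880600
step 6 [6y] swap r/1=1661/54737: DF=(1 − 1661/54737·(0.985800+0.948500+0.931200+0.893700+0.880600))/(1+1661/54737) = 8339/10000 ≈ 0.833900
step 7 [7y] zero: DF = P = 3957/5000 ≈ 0.791400

1 1 4929/5000
2 2 1897/2000
3 3 582/625
4 4 8937/10000
5 5 4403/5000
6 6 8339/10000
7 7 3957/5000
f(4y,5y) = ((8937/10000)/(4403/5000) − 1)/(1) = 131/8806 ≈ 1.4876%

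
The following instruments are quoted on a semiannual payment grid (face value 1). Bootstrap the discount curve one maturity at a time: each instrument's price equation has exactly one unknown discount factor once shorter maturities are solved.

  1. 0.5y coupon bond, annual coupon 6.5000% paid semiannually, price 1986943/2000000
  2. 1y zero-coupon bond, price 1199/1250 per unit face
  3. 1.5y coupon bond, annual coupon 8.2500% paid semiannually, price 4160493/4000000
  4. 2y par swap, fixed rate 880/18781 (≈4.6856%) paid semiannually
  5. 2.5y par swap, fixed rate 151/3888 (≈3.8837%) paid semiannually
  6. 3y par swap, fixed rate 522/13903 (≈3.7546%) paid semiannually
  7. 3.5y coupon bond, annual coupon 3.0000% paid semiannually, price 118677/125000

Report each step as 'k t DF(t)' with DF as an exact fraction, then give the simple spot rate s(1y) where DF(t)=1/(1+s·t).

1 1/2 4811/5000
2 1 1199/1250
3 3/2 2307/2500
4 2 114/125
5 5/2 4547/5000
6 3 2239/2500
7 7/2 2133/2500
s(1y) = (1/(1199/1250) − 1)/(1) = 51/1199 ≈ 4.2535%

step 1 [0.5y] bond c/2=13/400: DF=(1986943/2000000 − 13/400·(0))/(1+13/400) = 4811/5000 ≈ 0.962200
step 2 [1y] zero: DF = P = 1199/1250 ≈ 0.959200
step 3 [1.5y] bond c/2=33/800: DF=(4160493/4000000 − 33/800·(0.962200+0.959200))/(1+33/800) = 2307/2500 ≈ 0.922800
step 4 [2y] swap r/2=440/18781: DF=(1 − 440/18781·(0.962200+0.959200+0.922800))/(1+440/18781) = 114/125 ≈ 0.912000
step 5 [2.5y] swap r/2=151/7776: DF=(1 − 151/7776·(0.962200+0.959200+0.922800+0.912000))/(1+151/7776) = 4547/5000 ≈ 0.909400
step 6 [3y] swap r/2=261/13903: DF=(1 − 261/13903·(0.962200+0.959200+0.922800+0.912000+0.909400))/(1+261/13903) = 2239/2500 ≈ 0.895600
step 7 [3.5y] bond c/2=3/200: DF=(118677/125000 − 3/200·(0.962200+0.959200+0.922800+0.912000+0.909400+0.895600))/(1+3/200) = 2133/2500 ≈ 0.853200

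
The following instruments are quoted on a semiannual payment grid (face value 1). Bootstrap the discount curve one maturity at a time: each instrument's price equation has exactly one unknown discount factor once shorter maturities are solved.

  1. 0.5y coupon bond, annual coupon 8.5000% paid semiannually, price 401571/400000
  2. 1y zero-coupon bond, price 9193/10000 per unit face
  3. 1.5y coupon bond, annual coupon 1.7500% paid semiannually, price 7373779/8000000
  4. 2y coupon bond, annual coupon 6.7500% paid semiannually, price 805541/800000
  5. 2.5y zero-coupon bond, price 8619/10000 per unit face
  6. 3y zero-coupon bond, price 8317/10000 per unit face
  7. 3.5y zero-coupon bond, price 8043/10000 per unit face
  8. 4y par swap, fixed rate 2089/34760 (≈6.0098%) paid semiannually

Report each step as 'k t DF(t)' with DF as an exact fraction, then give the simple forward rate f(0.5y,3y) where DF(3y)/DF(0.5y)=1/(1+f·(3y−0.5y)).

step 1 [0.5y] bond c/2=17/400: DF=(401571/400000 − 17/400·(0))/(1+17/400) = 963/1000 ≈ 0.963000
step 2 [1y] zero: DF = P = 9193/10000 ≈ 0.919300
step 3 [1.5y] bond c/2=7/800: DF=(7373779/8000000 − 7/800·(0.963000+0.919300))/(1+7/800) = 4487/5000 ≈ 0.897400
step 4 [2y] bond c/2=27/800: DF=(805541/800000 − 27/800·(0.963000+0.919300+0.897400))/(1+27/800) = 8833/10000 ≈ 0.883300
step 5 [2.5y] zero: DF = P = 8619/10000 ≈ 0.861900
step 6 [3y] zero: DF = P = 8317/10000 ≈ 0.831700
step 7 [3.5y] zero: DF = P = 8043/10000 ≈ 0.804300
step 8 [4y] swap r/2=2089/69520: DF=(1 − 2089/69520·(0.963000+0.919300+0.897400+0.883300+0.861900+0.831700+0.804300))/(1+2089/69520) = 7911/10000 ≈ 0.791100

1 1/2 963/1000
2 1 9193/10000
3 3/2 4487/5000
4 2 8833/10000
5 5/2 8619/10000
6 3 8317/10000
7 7/2 8043/10000
8 4 7911/10000
f(0.5y,3y) = ((963/1000)/(8317/10000) − 1)/(5/2) = 2626/41585 ≈ 6.3148%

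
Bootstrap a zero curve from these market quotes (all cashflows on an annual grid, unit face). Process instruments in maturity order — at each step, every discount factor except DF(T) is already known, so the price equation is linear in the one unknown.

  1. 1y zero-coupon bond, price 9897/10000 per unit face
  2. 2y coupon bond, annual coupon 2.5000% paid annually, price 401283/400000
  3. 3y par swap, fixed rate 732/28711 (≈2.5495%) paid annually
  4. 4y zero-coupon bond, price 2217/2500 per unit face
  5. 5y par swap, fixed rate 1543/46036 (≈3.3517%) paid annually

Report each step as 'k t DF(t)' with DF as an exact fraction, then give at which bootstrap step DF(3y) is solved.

step 1 [1y] zero: DF = P = 9897/10000 ≈ 0.989700
step 2 [2y] bond c/1=1/40: DF=(401283/400000 − 1/40·(0.989700))/(1+1/40) = 4773/5000 ≈ 0.954600
step 3 [3y] swap r/1=732/28711: DF=(1 − 732/28711·(0.989700+0.954600))/(1+732/28711) = 2317/2500 ≈ 0.926800
step 4 [4y] zero: DF = P = 2217/2500 ≈ 0.886800
step 5 [5y] swap r/1=1543/46036: DF=(1 − 1543/46036·(0.989700+0.954600+0.926800+0.886800))/(1+1543/46036) = 8457/10000 ≈ 0.845700

1 1 9897/10000
2 2 4773/5000
3 3 2317/2500
4 4 2217/2500
5 5 8457/10000
DF(3y) is solved at step 3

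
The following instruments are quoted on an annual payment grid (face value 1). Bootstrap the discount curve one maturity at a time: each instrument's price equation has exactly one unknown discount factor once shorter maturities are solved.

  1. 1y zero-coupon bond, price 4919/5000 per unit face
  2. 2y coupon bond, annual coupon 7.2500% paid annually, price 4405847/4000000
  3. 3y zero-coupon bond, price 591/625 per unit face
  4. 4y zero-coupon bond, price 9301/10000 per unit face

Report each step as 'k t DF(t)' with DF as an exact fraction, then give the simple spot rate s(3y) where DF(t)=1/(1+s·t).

1 1 4919/5000
2 2 1921/2000
3 3 591/625
4 4 9301/10000
s(3y) = (1/(591/625) − 1)/(3) = 34/1773 ≈ 1.9177%

step 1 [1y] zero: DF = P = 4919/5000 ≈ 0.983800
step 2 [2y] bond c/1=29/400: DF=(4405847/4000000 − 29/400·(0.983800))/(1+29/400) = 1921/2000 ≈ 0.960500
step 3 [3y] zero: DF = P = 591/625 ≈ 0.945600
step 4 [4y] zero: DF = P = 9301/10000 ≈ 0.930100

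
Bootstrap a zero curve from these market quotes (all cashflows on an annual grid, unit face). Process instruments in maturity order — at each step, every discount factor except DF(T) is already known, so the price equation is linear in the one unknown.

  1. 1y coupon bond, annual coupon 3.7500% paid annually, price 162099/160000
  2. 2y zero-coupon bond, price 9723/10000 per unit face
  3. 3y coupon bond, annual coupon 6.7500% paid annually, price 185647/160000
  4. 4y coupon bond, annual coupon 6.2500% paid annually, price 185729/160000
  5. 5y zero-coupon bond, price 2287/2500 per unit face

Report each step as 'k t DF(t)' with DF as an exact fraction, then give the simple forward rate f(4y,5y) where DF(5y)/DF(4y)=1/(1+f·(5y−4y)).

1 1 1953/2000
2 2 9723/10000
3 3 9637/10000
4 4 2303/2500
5 5 2287/2500
f(4y,5y) = ((2303/2500)/(2287/2500) − 1)/(1) = 16/2287 ≈ 0.6996%

step 1 [1y] bond c/1=3/80: DF=(162099/160000 − 3/80·(0))/(1+3/80) = 1953/2000 ≈ 0.976500
step 2 [2y] zero: DF = P = 9723/10000 ≈ 0.972300
step 3 [3y] bond c/1=27/400: DF=(185647/160000 − 27/400·(0.976500+0.972300))/(1+27/400) = 9637/10000 ≈ 0.963700
step 4 [4y] bond c/1=1/16: DF=(185729/160000 − 1/16·(0.976500+0.972300+0.963700))/(1+1/16) = 2303/2500 ≈ 0.921200
step 5 [5y] zero: DF = P = 2287/2500 ≈ 0.914800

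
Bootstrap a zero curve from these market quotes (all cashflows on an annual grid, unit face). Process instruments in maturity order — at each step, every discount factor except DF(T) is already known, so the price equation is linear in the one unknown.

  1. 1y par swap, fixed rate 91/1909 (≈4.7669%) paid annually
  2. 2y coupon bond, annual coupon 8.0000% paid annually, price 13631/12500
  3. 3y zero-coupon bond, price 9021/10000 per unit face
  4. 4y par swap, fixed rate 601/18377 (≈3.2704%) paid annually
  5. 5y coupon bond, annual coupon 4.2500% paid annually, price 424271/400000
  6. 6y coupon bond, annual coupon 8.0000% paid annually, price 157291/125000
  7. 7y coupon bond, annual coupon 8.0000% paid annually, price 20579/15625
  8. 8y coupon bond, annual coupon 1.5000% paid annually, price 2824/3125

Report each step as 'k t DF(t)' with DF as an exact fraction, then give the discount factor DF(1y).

step 1 [1y] swap r/1=91/1909: DF=(1 − 91/1909·(0))/(1+91/1909) = 1909/2000 ≈ 0.954500
step 2 [2y] bond c/1=2/25: DF=(13631/12500 − 2/25·(0.954500))/(1+2/25) = 939/1000 ≈ 0.939000
step 3 [3y] zero: DF = P = 9021/10000 ≈ 0.902100
step 4 [4y] swap r/1=601/18377: DF=(1 − 601/18377·(0.954500+0.939000+0.902100))/(1+601/18377) = 4399/5000 ≈ 0.879800
step 5 [5y] bond c/1=17/400: DF=(424271/400000 − 17/400·(0.954500+0.939000+0.902100+0.879800))/(1+17/400) = 2169/2500 ≈ 0.867600
step 6 [6y] bond c/1=2/25: DF=(157291/125000 − 2/25·(0.954500+0.939000+0.902100+0.879800+0.867600))/(1+2/25) = 4143/5000 ≈ 0.828600
step 7 [7y] bond c/1=2/25: DF=(20579/15625 − 2/25·(0.954500+0.939000+0.902100+0.879800+0.867600+0.828600))/(1+2/25) = 1027/1250 ≈ 0.821600
step 8 [8y] bond c/1=3/200: DF=(2824/3125 − 3/200·(0.954500+0.939000+0.902100+0.879800+0.867600+0.828600+0.821600))/(1+3/200) = 1997/2500 ≈ 0.798800

1 1 1909/2000
2 2 939/1000
3 3 9021/10000
4 4 4399/5000
5 5 2169/2500
6 6 4143/5000
7 7 1027/1250
8 8 1997/2500
DF(1y) = 1909/2000 ≈ 0.954500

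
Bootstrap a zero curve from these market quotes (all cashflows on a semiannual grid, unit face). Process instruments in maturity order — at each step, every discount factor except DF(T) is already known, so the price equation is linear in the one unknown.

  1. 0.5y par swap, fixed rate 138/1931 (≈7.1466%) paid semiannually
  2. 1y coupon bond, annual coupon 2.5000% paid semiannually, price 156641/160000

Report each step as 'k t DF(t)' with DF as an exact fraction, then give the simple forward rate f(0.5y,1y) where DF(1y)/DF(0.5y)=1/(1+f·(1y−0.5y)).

step 1 [0.5y] swap r/2=69/1931: DF=(1 − 69/1931·(0))/(1+69/1931) = 1931/2000 ≈ 0.965500
step 2 [1y] bond c/2=1/80: DF=(156641/160000 − 1/80·(0.965500))/(1+1/80) = 191/200 ≈ 0.955000

1 1/2 1931/2000
2 1 191/200
f(0.5y,1y) = ((1931/2000)/(191/200) − 1)/(1/2) = 21/955 ≈ 2.1990%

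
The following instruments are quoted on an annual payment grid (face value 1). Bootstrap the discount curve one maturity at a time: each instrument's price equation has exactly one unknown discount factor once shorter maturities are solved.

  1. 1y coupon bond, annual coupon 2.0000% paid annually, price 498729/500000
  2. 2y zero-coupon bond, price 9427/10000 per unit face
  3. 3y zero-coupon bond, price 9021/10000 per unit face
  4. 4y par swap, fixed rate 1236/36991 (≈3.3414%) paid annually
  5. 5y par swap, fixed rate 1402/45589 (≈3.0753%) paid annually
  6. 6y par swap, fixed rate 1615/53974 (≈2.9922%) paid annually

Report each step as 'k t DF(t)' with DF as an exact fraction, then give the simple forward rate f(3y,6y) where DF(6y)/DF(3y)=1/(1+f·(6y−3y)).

step 1 [1y] bond c/1=1/50: DF=(498729/500000 − 1/50·(0))/(1+1/50) = 9779/10000 ≈ 0.977900
step 2 [2y] zero: DF = P = 9427/10000 ≈ 0.942700
step 3 [3y] zero: DF = P = 9021/10000 ≈ 0.902100
step 4 [4y] swap r/1=1236/36991: DF=(1 − 1236/36991·(0.977900+0.942700+0.902100))/(1+1236/36991) = 2191/2500 ≈ 0.876400
step 5 [5y] swap r/1=1402/45589: DF=(1 − 1402/45589·(0.977900+0.942700+0.902100+0.876400))/(1+1402/45589) = 4299/5000 ≈ 0.859800
step 6 [6y] swap r/1=1615/53974: DF=(1 − 1615/53974·(0.977900+0.942700+0.902100+0.876400+0.859800))/(1+1615/53974) = 1677/2000 ≈ 0.838500

1 1 9779/10000
2 2 9427/10000
3 3 9021/10000
4 4 2191/2500
5 5 4299/5000
6 6 1677/2000
f(3y,6y) = ((9021/10000)/(1677/2000) − 1)/(3) = 212/8385 ≈ 2.5283%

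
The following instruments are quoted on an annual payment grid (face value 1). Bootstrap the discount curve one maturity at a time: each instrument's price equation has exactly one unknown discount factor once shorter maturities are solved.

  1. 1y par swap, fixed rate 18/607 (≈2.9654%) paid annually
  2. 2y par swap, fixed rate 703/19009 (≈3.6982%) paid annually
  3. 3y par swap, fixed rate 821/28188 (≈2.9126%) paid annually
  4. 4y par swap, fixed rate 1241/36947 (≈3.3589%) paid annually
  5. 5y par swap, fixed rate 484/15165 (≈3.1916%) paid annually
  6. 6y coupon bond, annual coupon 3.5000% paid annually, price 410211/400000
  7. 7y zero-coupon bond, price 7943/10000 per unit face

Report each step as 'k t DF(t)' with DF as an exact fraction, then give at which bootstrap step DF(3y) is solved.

step 1 [1y] swap r/1=18/607: DF=(1 − 18/607·(0))/(1+18/607) = 607/625 ≈ 0.971200
step 2 [2y] swap r/1=703/19009: DF=(1 − 703/19009·(0.971200))/(1+703/19009) = 9297/10000 ≈ 0.929700
step 3 [3y] swap r/1=821/28188: DF=(1 − 821/28188·(0.971200+0.929700))/(1+821/28188) = 9179/10000 ≈ 0.917900
step 4 [4y] swap r/1=1241/36947: DF=(1 − 1241/36947·(0.971200+0.929700+0.917900))/(1+1241/36947) = 8759/10000 ≈ 0.875900
step 5 [5y] swap r/1=484/15165: DF=(1 − 484/15165·(0.971200+0.929700+0.917900+0.875900))/(1+484/15165) = 2137/2500 ≈ 0.854800
step 6 [6y] bond c/1=7/200: DF=(410211/400000 − 7/200·(0.971200+0.929700+0.917900+0.875900+0.854800))/(1+7/200) = 837/1000 ≈ 0.837000
step 7 [7y] zero: DF = P = 7943/10000 ≈ 0.794300

1 1 607/625
2 2 9297/10000
3 3 9179/10000
4 4 8759/10000
5 5 2137/2500
6 6 837/1000
7 7 7943/10000
DF(3y) is solved at step 3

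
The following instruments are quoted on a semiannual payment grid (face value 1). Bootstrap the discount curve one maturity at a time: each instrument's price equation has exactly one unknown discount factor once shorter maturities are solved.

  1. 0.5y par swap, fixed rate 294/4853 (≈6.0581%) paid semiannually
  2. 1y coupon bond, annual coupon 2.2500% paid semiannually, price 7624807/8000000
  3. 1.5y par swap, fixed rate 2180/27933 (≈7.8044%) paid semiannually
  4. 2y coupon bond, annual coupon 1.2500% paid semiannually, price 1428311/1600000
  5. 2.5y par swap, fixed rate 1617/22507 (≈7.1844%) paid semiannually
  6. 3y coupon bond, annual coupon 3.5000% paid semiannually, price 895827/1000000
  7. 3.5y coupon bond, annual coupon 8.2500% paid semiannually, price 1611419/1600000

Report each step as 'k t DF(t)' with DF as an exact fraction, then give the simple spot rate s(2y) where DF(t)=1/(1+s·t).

step 1 [0.5y] swap r/2=147/4853: DF=(1 − 147/4853·(0))/(1+147/4853) = 4853/5000 ≈ 0.970600
step 2 [1y] bond c/2=9/800: DF=(7624807/8000000 − 9/800·(0.970600))/(1+9/800) = 9317/10000 ≈ 0.931700
step 3 [1.5y] swap r/2=1090/27933: DF=(1 − 1090/27933·(0.970600+0.931700))/(1+1090/27933) = 891/1000 ≈ 0.891000
step 4 [2y] bond c/2=1/160: DF=(1428311/1600000 − 1/160·(0.970600+0.931700+0.891000))/(1+1/160) = 4349/5000 ≈ 0.869800
step 5 [2.5y] swap r/2=1617/45014: DF=(1 − 1617/45014·(0.970600+0.931700+0.891000+0.869800))/(1+1617/45014) = 8383/10000 ≈ 0.838300
step 6 [3y] bond c/2=7/400: DF=(895827/1000000 − 7/400·(0.970600+0.931700+0.891000+0.869800+0.838300))/(1+7/400) = 803/1000 ≈ 0.803000
step 7 [3.5y] bond c/2=33/800: DF=(1611419/1600000 − 33/800·(0.970600+0.931700+0.891000+0.869800+0.838300+0.803000))/(1+33/800) = 7571/10000 ≈ 0.757100

1 1/2 4853/5000
2 1 9317/10000
3 3/2 891/1000
4 2 4349/5000
5 5/2 8383/10000
6 3 803/1000
7 7/2 7571/10000
s(2y) = (1/(4349/5000) − 1)/(2) = 651/8698 ≈ 7.4845%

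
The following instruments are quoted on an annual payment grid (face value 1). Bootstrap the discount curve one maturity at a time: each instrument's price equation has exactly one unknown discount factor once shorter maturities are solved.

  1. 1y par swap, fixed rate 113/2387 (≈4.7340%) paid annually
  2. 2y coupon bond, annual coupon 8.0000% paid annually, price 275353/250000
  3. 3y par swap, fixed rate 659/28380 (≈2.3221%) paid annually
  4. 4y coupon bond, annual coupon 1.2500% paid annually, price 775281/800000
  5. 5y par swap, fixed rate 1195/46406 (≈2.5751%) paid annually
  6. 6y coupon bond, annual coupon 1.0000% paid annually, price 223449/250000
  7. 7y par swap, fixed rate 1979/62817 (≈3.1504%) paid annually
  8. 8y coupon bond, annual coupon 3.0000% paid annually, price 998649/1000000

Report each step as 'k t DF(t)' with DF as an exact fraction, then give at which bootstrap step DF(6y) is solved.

step 1 [1y] swap r/1=113/2387: DF=(1 − 113/2387·(0))/(1+113/2387) = 2387/2500 ≈ 0.954800
step 2 [2y] bond c/1=2/25: DF=(275353/250000 − 2/25·(0.954800))/(1+2/25) = 9491/10000 ≈ 0.949100
step 3 [3y] swap r/1=659/28380: DF=(1 − 659/28380·(0.954800+0.949100))/(1+659/28380) = 9341/10000 ≈ 0.934100
step 4 [4y] bond c/1=1/80: DF=(775281/800000 − 1/80·(0.954800+0.949100+0.934100))/(1+1/80) = 9221/10000 ≈ 0.922100
step 5 [5y] swap r/1=1195/46406: DF=(1 − 1195/46406·(0.954800+0.949100+0.934100+0.922100))/(1+1195/46406) = 1761/2000 ≈ 0.880500
step 6 [6y] bond c/1=1/100: DF=(223449/250000 − 1/100·(0.954800+0.949100+0.934100+0.922100+0.880500))/(1+1/100) = 839/1000 ≈ 0.839000
step 7 [7y] swap r/1=1979/62817: DF=(1 − 1979/62817·(0.954800+0.949100+0.934100+0.922100+0.880500+0.839000))/(1+1979/62817) = 8021/10000 ≈ 0.802100
step 8 [8y] bond c/1=3/100: DF=(998649/1000000 − 3/100·(0.954800+0.949100+0.934100+0.922100+0.880500+0.839000+0.802100))/(1+3/100) = 3933/5000 ≈ 0.786600

1 1 2387/2500
2 2 9491/10000
3 3 9341/10000
4 4 9221/10000
5 5 1761/2000
6 6 839/1000
7 7 8021/10000
8 8 3933/5000
DF(6y) is solved at step 6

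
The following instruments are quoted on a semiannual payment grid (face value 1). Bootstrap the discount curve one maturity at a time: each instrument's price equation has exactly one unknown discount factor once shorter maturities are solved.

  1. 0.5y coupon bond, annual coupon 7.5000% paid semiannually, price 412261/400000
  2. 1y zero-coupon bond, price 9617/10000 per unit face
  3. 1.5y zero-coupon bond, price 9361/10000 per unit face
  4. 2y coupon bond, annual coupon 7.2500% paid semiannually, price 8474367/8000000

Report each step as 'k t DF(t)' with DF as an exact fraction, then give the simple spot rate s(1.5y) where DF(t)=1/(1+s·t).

1 1/2 4967/5000
2 1 9617/10000
3 3/2 9361/10000
4 2 9211/10000
s(1.5y) = (1/(9361/10000) − 1)/(3/2) = 426/9361 ≈ 4.5508%

step 1 [0.5y] bond c/2=3/80: DF=(412261/400000 − 3/80·(0))/(1+3/80) = 4967/5000 ≈ 0.993400
step 2 [1y] zero: DF = P = 9617/10000 ≈ 0.961700
step 3 [1.5y] zero: DF = P = 9361/10000 ≈ 0.936100
step 4 [2y] bond c/2=29/800: DF=(8474367/8000000 − 29/800·(0.993400+0.961700+0.936100))/(1+29/800) = 9211/10000 ≈ 0.921100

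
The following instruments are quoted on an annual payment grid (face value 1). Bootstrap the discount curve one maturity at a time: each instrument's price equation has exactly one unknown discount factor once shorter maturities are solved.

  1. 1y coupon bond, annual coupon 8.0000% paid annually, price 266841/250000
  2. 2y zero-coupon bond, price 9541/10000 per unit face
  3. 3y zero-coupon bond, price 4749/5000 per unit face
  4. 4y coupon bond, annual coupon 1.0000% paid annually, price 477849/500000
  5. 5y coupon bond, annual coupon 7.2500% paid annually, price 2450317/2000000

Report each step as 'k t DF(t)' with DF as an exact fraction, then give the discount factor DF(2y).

1 1 9883/10000
2 2 9541/10000
3 3 4749/5000
4 4 1147/1250
5 5 553/625
DF(2y) = 9541/10000 ≈ 0.954100

step 1 [1y] bond c/1=2/25: DF=(266841/250000 − 2/25·(0))/(1+2/25) = 9883/10000 ≈ 0.988300
step 2 [2y] zero: DF = P = 9541/10000 ≈ 0.954100
step 3 [3y] zero: DF = P = 4749/5000 ≈ 0.949800
step 4 [4y] bond c/1=1/100: DF=(477849/500000 − 1/100·(0.988300+0.954100+0.949800))/(1+1/100) = 1147/1250 ≈ 0.917600
step 5 [5y] bond c/1=29/400: DF=(2450317/2000000 − 29/400·(0.988300+0.954100+0.949800+0.917600))/(1+29/400) = 553/625 ≈ 0.884800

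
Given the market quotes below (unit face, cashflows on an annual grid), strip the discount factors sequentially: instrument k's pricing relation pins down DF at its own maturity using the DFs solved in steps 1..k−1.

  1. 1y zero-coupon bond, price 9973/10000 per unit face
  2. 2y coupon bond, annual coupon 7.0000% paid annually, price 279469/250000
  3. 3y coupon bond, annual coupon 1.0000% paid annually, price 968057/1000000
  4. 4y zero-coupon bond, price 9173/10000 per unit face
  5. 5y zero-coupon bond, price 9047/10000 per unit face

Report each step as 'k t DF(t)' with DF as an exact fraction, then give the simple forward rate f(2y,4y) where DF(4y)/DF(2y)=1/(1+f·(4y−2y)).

1 1 9973/10000
2 2 1959/2000
3 3 9389/10000
4 4 9173/10000
5 5 9047/10000
f(2y,4y) = ((1959/2000)/(9173/10000) − 1)/(2) = 311/9173 ≈ 3.3904%

step 1 [1y] zero: DF = P = 9973/10000 ≈ 0.997300
step 2 [2y] bond c/1=7/100: DF=(279469/250000 − 7/100·(0.997300))/(1+7/100) = 1959/2000 ≈ 0.979500
step 3 [3y] bond c/1=1/100: DF=(968057/1000000 − 1/100·(0.997300+0.979500))/(1+1/100) = 9389/10000 ≈ 0.938900
step 4 [4y] zero: DF = P = 9173/10000 ≈ 0.917300
step 5 [5y] zero: DF = P = 9047/10000 ≈ 0.904700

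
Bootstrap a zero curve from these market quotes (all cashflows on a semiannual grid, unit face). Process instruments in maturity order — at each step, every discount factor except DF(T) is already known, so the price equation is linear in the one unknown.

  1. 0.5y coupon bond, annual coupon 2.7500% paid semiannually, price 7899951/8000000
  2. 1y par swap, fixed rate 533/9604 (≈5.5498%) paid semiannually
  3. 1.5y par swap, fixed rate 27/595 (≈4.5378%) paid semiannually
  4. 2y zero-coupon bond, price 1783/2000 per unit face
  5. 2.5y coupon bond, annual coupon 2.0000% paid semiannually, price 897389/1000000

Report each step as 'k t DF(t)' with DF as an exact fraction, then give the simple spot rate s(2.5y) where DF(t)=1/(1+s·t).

1 1/2 9741/10000
2 1 9467/10000
3 3/2 1169/1250
4 2 1783/2000
5 5/2 4257/5000
s(2.5y) = (1/(4257/5000) − 1)/(5/2) = 1486/21285 ≈ 6.9814%

step 1 [0.5y] bond c/2=11/800: DF=(7899951/8000000 − 11/800·(0))/(1+11/800) = 9741/10000 ≈ 0.974100
step 2 [1y] swap r/2=533/19208: DF=(1 − 533/19208·(0.974100))/(1+533/19208) = 9467/10000 ≈ 0.946700
step 3 [1.5y] swap r/2=27/1190: DF=(1 − 27/1190·(0.974100+0.946700))/(1+27/1190) = 1169/1250 ≈ 0.935200
step 4 [2y] zero: DF = P = 1783/2000 ≈ 0.891500
step 5 [2.5y] bond c/2=1/100: DF=(897389/1000000 − 1/100·(0.974100+0.946700+0.935200+0.891500))/(1+1/100) = 4257/5000 ≈ 0.851400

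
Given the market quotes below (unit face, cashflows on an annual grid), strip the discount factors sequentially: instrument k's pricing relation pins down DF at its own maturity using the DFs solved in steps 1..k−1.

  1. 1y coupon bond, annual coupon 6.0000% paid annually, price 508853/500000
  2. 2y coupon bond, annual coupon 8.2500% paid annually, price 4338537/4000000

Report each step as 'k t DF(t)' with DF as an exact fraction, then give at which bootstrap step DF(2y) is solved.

step 1 [1y] bond c/1=3/50: DF=(508853/500000 − 3/50·(0))/(1+3/50) = 9601/10000 ≈ 0.960100
step 2 [2y] bond c/1=33/400: DF=(4338537/4000000 − 33/400·(0.960100))/(1+33/400) = 1161/1250 ≈ 0.928800

1 1 9601/10000
2 2 1161/1250
DF(2y) is solved at step 2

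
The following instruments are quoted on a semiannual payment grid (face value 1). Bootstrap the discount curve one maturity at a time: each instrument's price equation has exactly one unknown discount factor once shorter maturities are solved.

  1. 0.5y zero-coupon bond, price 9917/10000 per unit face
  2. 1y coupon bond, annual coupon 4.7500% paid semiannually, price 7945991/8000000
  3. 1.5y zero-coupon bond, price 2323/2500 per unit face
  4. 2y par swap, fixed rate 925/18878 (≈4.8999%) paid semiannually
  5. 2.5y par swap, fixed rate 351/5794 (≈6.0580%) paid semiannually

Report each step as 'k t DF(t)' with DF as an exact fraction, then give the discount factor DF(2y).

1 1/2 9917/10000
2 1 592/625
3 3/2 2323/2500
4 2 363/400
5 5/2 2149/2500
DF(2y) = 363/400 ≈ 0.907500

step 1 [0.5y] zero: DF = P = 9917/10000 ≈ 0.991700
step 2 [1y] bond c/2=19/800: DF=(7945991/8000000 − 19/800·(0.991700))/(1+19/800) = 592/625 ≈ 0.947200
step 3 [1.5y] zero: DF = P = 2323/2500 ≈ 0.929200
step 4 [2y] swap r/2=925/37756: DF=(1 − 925/37756·(0.991700+0.947200+0.929200))/(1+925/37756) = 363/400 ≈ 0.907500
step 5 [2.5y] swap r/2=351/11588: DF=(1 − 351/11588·(0.991700+0.947200+0.929200+0.907500))/(1+351/11588) = 2149/2500 ≈ 0.859600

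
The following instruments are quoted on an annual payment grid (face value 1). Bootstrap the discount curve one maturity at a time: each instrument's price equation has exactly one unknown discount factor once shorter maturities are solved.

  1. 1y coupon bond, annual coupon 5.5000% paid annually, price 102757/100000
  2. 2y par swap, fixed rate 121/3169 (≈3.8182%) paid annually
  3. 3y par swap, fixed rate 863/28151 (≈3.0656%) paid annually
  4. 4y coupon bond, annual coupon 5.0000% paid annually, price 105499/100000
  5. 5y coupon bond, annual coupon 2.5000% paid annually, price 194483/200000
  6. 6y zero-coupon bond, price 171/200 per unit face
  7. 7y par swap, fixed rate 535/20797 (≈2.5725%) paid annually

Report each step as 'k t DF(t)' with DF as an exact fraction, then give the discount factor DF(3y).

1 1 487/500
2 2 4637/5000
3 3 9137/10000
4 4 8707/10000
5 5 2147/2500
6 6 171/200
7 7 1679/2000
DF(3y) = 9137/10000 ≈ 0.913700

step 1 [1y] bond c/1=11/200: DF=(102757/100000 − 11/200·(0))/(1+11/200) = 487/500 ≈ 0.974000
step 2 [2y] swap r/1=121/3169: DF=(1 − 121/3169·(0.974000))/(1+121/3169) = 4637/5000 ≈ 0.927400
step 3 [3y] swap r/1=863/28151: DF=(1 − 863/28151·(0.974000+0.927400))/(1+863/28151) = 9137/10000 ≈ 0.913700
step 4 [4y] bond c/1=1/20: DF=(105499/100000 − 1/20·(0.974000+0.927400+0.913700))/(1+1/20) = 8707/10000 ≈ 0.870700
step 5 [5y] bond c/1=1/40: DF=(194483/200000 − 1/40·(0.974000+0.927400+0.913700+0.870700))/(1+1/40) = 2147/2500 ≈ 0.858800
step 6 [6y] zero: DF = P = 171/200 ≈ 0.855000
step 7 [7y] swap r/1=535/20797: DF=(1 − 535/20797·(0.974000+0.927400+0.913700+0.870700+0.858800+0.855000))/(1+535/20797) = 1679/2000 ≈ 0.839500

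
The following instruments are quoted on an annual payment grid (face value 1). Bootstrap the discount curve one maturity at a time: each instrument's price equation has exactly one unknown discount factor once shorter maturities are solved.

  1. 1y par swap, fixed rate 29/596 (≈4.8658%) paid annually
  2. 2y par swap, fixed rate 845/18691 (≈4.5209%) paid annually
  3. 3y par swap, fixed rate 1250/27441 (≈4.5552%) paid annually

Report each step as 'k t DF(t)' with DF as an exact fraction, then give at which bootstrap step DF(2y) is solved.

1 1 596/625
2 2 1831/2000
3 3 7/8
DF(2y) is solved at step 2

step 1 [1y] swap r/1=29/596: DF=(1 − 29/596·(0))/(1+29/596) = 596/625 ≈ 0.953600
step 2 [2y] swap r/1=845/18691: DF=(1 − 845/18691·(0.953600))/(1+845/18691) = 1831/2000 ≈ 0.915500
step 3 [3y] swap r/1=1250/27441: DF=(1 − 1250/27441·(0.953600+0.915500))/(1+1250/27441) = 7/8 ≈ 0.875000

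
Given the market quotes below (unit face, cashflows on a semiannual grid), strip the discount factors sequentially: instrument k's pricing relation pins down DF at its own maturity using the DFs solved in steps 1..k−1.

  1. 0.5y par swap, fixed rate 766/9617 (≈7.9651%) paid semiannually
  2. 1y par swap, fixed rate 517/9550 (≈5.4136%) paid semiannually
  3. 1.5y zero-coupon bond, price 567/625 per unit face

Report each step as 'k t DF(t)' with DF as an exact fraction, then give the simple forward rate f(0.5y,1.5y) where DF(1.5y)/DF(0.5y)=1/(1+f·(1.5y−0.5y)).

1 1/2 9617/10000
2 1 9483/10000
3 3/2 567/625
f(0.5y,1.5y) = ((9617/10000)/(567/625) − 1)/(1) = 545/9072 ≈ 6.0075%

step 1 [0.5y] swap r/2=383/9617: DF=(1 − 383/9617·(0))/(1+383/9617) = 9617/10000 ≈ 0.961700
step 2 [1y] swap r/2=517/19100: DF=(1 − 517/19100·(0.961700))/(1+517/19100) = 9483/10000 ≈ 0.948300
step 3 [1.5y] zero: DF = P = 567/625 ≈ 0.907200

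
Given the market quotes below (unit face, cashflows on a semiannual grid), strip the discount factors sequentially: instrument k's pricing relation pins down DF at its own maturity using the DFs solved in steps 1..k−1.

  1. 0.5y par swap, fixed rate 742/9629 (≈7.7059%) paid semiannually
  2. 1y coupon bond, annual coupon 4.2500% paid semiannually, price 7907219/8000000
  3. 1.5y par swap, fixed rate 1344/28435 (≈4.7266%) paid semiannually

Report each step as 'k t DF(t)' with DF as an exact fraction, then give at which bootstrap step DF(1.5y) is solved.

1 1/2 9629/10000
2 1 4739/5000
3 3/2 583/625
DF(1.5y) is solved at step 3

step 1 [0.5y] swap r/2=371/9629: DF=(1 − 371/9629·(0))/(1+371/9629) = 9629/10000 ≈ 0.962900
step 2 [1y] bond c/2=17/800: DF=(7907219/8000000 − 17/800·(0.962900))/(1+17/800) = 4739/5000 ≈ 0.947800
step 3 [1.5y] swap r/2=672/28435: DF=(1 − 672/28435·(0.962900+0.947800))/(1+672/28435) = 583/625 ≈ 0.932800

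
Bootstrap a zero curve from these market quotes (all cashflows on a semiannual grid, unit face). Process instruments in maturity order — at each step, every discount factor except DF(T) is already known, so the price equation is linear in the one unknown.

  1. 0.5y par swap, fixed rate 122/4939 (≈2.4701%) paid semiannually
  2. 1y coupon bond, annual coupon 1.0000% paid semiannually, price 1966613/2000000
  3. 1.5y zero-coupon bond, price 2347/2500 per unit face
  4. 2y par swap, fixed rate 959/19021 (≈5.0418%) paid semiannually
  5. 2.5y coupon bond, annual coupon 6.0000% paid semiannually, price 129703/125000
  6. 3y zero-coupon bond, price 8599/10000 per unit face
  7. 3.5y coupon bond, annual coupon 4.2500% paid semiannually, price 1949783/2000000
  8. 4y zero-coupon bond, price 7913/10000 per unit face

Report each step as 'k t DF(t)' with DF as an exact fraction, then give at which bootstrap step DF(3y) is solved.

1 1/2 4939/5000
2 1 1947/2000
3 3/2 2347/2500
4 2 9041/10000
5 5/2 4483/5000
6 3 8599/10000
7 7/2 8389/10000
8 4 7913/10000
DF(3y) is solved at step 6

step 1 [0.5y] swap r/2=61/4939: DF=(1 − 61/4939·(0))/(1+61/4939) = 4939/5000 ≈ 0.987800
step 2 [1y] bond c/2=1/200: DF=(1966613/2000000 − 1/200·(0.987800))/(1+1/200) = 1947/2000 ≈ 0.973500
step 3 [1.5y] zero: DF = P = 2347/2500 ≈ 0.938800
step 4 [2y] swap r/2=959/38042: DF=(1 − 959/38042·(0.987800+0.973500+0.938800))/(1+959/38042) = 9041/10000 ≈ 0.904100
step 5 [2.5y] bond c/2=3/100: DF=(129703/125000 − 3/100·(0.987800+0.973500+0.938800+0.904100))/(1+3/100) = 4483/5000 ≈ 0.896600
step 6 [3y] zero: DF = P = 8599/10000 ≈ 0.859900
step 7 [3.5y] bond c/2=17/800: DF=(1949783/2000000 − 17/800·(0.987800+0.973500+0.938800+0.904100+0.896600+0.859900))/(1+17/800) = 8389/10000 ≈ 0.838900
step 8 [4y] zero: DF = P = 7913/10000 ≈ 0.791300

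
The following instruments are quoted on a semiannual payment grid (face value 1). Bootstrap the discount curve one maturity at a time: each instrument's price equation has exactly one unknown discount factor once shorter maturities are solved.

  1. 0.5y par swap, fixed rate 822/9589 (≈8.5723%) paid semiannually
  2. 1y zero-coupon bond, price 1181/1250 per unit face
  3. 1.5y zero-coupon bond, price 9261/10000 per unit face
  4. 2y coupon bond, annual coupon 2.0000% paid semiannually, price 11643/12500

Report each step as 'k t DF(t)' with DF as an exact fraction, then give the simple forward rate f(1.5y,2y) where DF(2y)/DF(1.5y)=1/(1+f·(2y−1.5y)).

1 1/2 9589/10000
2 1 1181/1250
3 3/2 9261/10000
4 2 4471/5000
f(1.5y,2y) = ((9261/10000)/(4471/5000) − 1)/(1/2) = 319/4471 ≈ 7.1349%

step 1 [0.5y] swap r/2=411/9589: DF=(1 − 411/9589·(0))/(1+411/9589) = 9589/10000 ≈ 0.958900
step 2 [1y] zero: DF = P = 1181/1250 ≈ 0.944800
step 3 [1.5y] zero: DF = P = 9261/10000 ≈ 0.926100
step 4 [2y] bond c/2=1/100: DF=(11643/12500 − 1/100·(0.958900+0.944800+0.926100))/(1+1/100) = 4471/5000 ≈ 0.894200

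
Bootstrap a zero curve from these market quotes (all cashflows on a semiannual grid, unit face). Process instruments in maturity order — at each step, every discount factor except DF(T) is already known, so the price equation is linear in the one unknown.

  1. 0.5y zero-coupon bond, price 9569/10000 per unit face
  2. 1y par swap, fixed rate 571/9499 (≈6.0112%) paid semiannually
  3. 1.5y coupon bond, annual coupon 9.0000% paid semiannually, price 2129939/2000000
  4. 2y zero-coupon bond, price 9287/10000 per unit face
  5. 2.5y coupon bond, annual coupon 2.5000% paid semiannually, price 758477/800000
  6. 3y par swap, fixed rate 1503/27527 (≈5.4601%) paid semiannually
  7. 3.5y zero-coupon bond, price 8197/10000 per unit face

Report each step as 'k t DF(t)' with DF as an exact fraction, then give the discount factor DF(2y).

1 1/2 9569/10000
2 1 9429/10000
3 3/2 9373/10000
4 2 9287/10000
5 5/2 8899/10000
6 3 8497/10000
7 7/2 8197/10000
DF(2y) = 9287/10000 ≈ 0.928700

step 1 [0.5y] zero: DF = P = 9569/10000 ≈ 0.956900
step 2 [1y] swap r/2=571/18998: DF=(1 − 571/18998·(0.956900))/(1+571/18998) = 9429/10000 ≈ 0.942900
step 3 [1.5y] bond c/2=9/200: DF=(2129939/2000000 − 9/200·(0.956900+0.942900))/(1+9/200) = 9373/10000 ≈ 0.937300
step 4 [2y] zero: DF = P = 9287/10000 ≈ 0.928700
step 5 [2.5y] bond c/2=1/80: DF=(758477/800000 − 1/80·(0.956900+0.942900+0.937300+0.928700))/(1+1/80) = 8899/10000 ≈ 0.889900
step 6 [3y] swap r/2=1503/55054: DF=(1 − 1503/55054·(0.956900+0.942900+0.937300+0.928700+0.889900))/(1+1503/55054) = 8497/10000 ≈ 0.849700
step 7 [3.5y] zero: DF = P = 8197/10000 ≈ 0.819700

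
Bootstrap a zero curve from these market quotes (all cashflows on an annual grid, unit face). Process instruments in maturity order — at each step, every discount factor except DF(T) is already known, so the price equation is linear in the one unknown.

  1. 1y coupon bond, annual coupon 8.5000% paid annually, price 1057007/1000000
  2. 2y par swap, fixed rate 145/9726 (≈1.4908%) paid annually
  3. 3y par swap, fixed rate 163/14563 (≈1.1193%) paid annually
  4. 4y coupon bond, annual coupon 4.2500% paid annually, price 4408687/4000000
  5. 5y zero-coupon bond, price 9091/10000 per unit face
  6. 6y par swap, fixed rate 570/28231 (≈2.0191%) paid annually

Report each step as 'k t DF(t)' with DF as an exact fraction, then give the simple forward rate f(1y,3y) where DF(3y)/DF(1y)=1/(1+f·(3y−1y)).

1 1 4871/5000
2 2 971/1000
3 3 4837/5000
4 4 1877/2000
5 5 9091/10000
6 6 443/500
f(1y,3y) = ((4871/5000)/(4837/5000) − 1)/(2) = 17/4837 ≈ 0.3515%

step 1 [1y] bond c/1=17/200: DF=(1057007/1000000 − 17/200·(0))/(1+17/200) = 4871/5000 ≈ 0.974200
step 2 [2y] swap r/1=145/9726: DF=(1 − 145/9726·(0.974200))/(1+145/9726) = 971/1000 ≈ 0.971000
step 3 [3y] swap r/1=163/14563: DF=(1 − 163/14563·(0.974200+0.971000))/(1+163/14563) = 4837/5000 ≈ 0.967400
step 4 [4y] bond c/1=17/400: DF=(4408687/4000000 − 17/400·(0.974200+0.971000+0.967400))/(1+17/400) = 1877/2000 ≈ 0.938500
step 5 [5y] zero: DF = P = 9091/10000 ≈ 0.909100
step 6 [6y] swap r/1=570/28231: DF=(1 − 570/28231·(0.974200+0.971000+0.967400+0.938500+0.909100))/(1+570/28231) = 443/500 ≈ 0.886000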